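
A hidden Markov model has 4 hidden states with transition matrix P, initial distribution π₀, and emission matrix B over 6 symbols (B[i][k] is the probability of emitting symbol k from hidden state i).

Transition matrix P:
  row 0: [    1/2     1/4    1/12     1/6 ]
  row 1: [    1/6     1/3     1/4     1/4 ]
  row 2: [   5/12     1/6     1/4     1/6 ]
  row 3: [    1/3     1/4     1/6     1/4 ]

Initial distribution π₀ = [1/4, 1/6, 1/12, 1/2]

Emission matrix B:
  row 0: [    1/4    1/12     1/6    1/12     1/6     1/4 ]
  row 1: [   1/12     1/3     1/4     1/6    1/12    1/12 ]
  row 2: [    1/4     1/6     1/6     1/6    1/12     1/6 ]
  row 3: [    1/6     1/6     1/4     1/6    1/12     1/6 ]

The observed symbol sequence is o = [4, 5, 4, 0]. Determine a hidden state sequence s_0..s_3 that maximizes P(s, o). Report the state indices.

t=0: δ = [4.167e-02, 1.389e-02, 6.944e-03, 4.167e-02]  (obs o_0=4)
t=1: δ = [5.208e-03, 8.681e-04, 1.157e-03, 1.736e-03]  ψ = [0, 0, 3, 3]  (obs o_1=5)
t=2: δ = [4.340e-04, 1.085e-04, 3.617e-05, 7.234e-05]  ψ = [0, 0, 0, 0]  (obs o_2=4)
t=3: δ = [5.425e-05, 9.042e-06, 9.042e-06, 1.206e-05]  ψ = [0, 0, 0, 0]  (obs o_3=0)
backtrack: best end state = 0; path = [0, 0, 0, 0]

path = [0, 0, 0, 0]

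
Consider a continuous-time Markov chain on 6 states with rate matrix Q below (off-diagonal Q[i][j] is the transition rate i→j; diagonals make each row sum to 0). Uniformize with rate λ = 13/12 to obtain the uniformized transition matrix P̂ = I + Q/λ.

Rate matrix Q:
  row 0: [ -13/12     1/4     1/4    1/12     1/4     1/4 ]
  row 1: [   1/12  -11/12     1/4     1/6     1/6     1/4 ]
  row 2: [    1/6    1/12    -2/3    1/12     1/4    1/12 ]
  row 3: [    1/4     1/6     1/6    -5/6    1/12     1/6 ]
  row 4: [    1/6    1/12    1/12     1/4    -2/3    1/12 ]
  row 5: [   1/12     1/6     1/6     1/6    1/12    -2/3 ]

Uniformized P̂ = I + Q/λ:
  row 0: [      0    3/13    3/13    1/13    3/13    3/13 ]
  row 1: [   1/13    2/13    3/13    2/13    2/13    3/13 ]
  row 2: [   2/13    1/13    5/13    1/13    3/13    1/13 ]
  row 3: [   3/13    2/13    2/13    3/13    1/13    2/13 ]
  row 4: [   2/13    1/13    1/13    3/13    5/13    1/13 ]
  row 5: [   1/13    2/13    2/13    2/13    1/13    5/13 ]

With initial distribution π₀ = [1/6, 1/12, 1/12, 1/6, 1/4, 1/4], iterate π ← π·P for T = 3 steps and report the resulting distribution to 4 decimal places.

t=0: π = [0.1667, 0.0833, 0.0833, 0.1667, 0.2500, 0.2500]
t=1: π = [0.1154, 0.1410, 0.1731, 0.1667, 0.1987, 0.2051]
t=2: π = [0.1223, 0.1341, 0.1982, 0.1598, 0.1933, 0.1923]
t=3: π = [0.1222, 0.1331, 0.2044, 0.1563, 0.1960, 0.1878]

π = [0.1222, 0.1331, 0.2044, 0.1563, 0.1960, 0.1878]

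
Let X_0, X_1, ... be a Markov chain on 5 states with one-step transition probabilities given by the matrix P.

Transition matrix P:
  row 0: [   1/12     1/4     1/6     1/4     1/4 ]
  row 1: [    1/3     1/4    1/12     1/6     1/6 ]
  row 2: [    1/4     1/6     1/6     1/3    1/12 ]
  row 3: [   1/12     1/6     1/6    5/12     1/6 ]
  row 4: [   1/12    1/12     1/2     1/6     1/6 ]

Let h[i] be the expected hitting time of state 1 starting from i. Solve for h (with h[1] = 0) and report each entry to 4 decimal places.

h = [5.6471, 0.0000, 6.0000, 6.1176, 6.5882]

First-step conditioning: h[1] = 0; for i ≠ 1, h[i] = 1 + Σ_k P[i][k]·h[k].
  h[0] = 1 + 1/12·h[0] + 1/6·h[2] + 1/4·h[3] + 1/4·h[4]
  h[2] = 1 + 1/4·h[0] + 1/6·h[2] + 1/3·h[3] + 1/12·h[4]
  h[3] = 1 + 1/12·h[0] + 1/6·h[2] + 5/12·h[3] + 1/6·h[4]
  h[4] = 1 + 1/12·h[0] + 1/2·h[2] + 1/6·h[3] + 1/6·h[4]
Solving the 4×4 linear system over states ≠ 1 gives exactly h = [96/17, 0, 6, 104/17, 112/17] (h[1] = 0 is the target).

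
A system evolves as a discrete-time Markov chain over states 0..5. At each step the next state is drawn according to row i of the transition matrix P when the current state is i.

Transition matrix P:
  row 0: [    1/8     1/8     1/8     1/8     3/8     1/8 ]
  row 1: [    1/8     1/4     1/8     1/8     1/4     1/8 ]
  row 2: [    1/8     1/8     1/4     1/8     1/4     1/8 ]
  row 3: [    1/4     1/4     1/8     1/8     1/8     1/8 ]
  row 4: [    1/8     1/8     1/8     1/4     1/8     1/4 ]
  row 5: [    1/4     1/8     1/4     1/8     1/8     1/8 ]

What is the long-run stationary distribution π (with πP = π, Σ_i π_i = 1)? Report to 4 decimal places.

Balance equations π_j = Σ_i π_i·P[i][j]:
  π_0 = 1/8·π_0 + 1/8·π_1 + 1/8·π_2 + 1/4·π_3 + 1/8·π_4 + 1/4·π_5
  π_1 = 1/8·π_0 + 1/4·π_1 + 1/8·π_2 + 1/4·π_3 + 1/8·π_4 + 1/8·π_5
  π_2 = 1/8·π_0 + 1/8·π_1 + 1/4·π_2 + 1/8·π_3 + 1/8·π_4 + 1/4·π_5
  π_3 = 1/8·π_0 + 1/8·π_1 + 1/8·π_2 + 1/8·π_3 + 1/4·π_4 + 1/8·π_5
  π_4 = 3/8·π_0 + 1/4·π_1 + 1/4·π_2 + 1/8·π_3 + 1/8·π_4 + 1/8·π_5
  normalize: π_0 + π_1 + π_2 + π_3 + π_4 + π_5 = 1
Solving the linear system gives exactly π = [48/295, 97/590, 97/590, 89/590, 61/295, 89/590].

π = [0.1627, 0.1644, 0.1644, 0.1508, 0.2068, 0.1508]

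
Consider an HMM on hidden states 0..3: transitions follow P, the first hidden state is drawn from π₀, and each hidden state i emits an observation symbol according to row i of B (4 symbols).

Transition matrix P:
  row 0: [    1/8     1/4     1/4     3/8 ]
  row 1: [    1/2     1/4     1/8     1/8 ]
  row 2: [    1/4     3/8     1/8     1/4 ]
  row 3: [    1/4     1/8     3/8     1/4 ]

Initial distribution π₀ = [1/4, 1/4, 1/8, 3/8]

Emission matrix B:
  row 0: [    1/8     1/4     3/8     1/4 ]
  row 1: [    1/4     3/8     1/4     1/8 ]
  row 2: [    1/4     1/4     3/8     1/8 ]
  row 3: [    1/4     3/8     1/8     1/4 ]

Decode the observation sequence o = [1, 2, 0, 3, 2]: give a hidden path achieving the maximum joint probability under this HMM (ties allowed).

path = [3, 2, 1, 0, 2]

t=0: δ = [6.250e-02, 9.375e-02, 3.125e-02, 1.406e-01]  (obs o_0=1)
t=1: δ = [1.758e-02, 5.859e-03, 1.978e-02, 4.395e-03]  ψ = [1, 1, 3, 3]  (obs o_1=2)
t=2: δ = [6.180e-04, 1.854e-03, 1.099e-03, 1.648e-03]  ψ = [2, 2, 0, 0]  (obs o_2=0)
t=3: δ = [2.317e-04, 5.794e-05, 7.725e-05, 1.030e-04]  ψ = [1, 1, 3, 3]  (obs o_3=3)
t=4: δ = [1.086e-05, 1.448e-05, 2.173e-05, 1.086e-05]  ψ = [0, 0, 0, 0]  (obs o_4=2)
backtrack: best end state = 2; path = [3, 2, 1, 0, 2]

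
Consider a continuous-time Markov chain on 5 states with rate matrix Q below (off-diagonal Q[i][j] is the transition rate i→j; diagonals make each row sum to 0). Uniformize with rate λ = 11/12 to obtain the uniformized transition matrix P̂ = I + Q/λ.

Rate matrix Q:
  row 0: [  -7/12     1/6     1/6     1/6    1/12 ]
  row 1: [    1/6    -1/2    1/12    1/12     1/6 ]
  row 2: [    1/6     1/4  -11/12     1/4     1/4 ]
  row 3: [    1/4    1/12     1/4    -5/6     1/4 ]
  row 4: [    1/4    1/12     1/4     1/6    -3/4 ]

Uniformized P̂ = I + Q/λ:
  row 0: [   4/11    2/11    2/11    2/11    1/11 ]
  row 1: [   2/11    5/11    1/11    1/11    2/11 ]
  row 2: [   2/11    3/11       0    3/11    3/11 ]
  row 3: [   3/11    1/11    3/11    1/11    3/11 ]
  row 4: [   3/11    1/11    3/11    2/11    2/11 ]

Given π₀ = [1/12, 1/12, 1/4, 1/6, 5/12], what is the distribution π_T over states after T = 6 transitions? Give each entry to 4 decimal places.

t=0: π = [0.0833, 0.0833, 0.2500, 0.1667, 0.4167]
t=1: π = [0.2500, 0.1742, 0.1818, 0.1818, 0.2121]
t=2: π = [0.2631, 0.2101, 0.1687, 0.1660, 0.1921]
t=3: π = [0.2622, 0.2219, 0.1646, 0.1630, 0.1883]
t=4: π = [0.2614, 0.2254, 0.1637, 0.1618, 0.1878]
t=5: π = [0.2611, 0.2264, 0.1634, 0.1615, 0.1876]
t=6: π = [0.2610, 0.2267, 0.1633, 0.1614, 0.1876]

π = [0.2610, 0.2267, 0.1633, 0.1614, 0.1876]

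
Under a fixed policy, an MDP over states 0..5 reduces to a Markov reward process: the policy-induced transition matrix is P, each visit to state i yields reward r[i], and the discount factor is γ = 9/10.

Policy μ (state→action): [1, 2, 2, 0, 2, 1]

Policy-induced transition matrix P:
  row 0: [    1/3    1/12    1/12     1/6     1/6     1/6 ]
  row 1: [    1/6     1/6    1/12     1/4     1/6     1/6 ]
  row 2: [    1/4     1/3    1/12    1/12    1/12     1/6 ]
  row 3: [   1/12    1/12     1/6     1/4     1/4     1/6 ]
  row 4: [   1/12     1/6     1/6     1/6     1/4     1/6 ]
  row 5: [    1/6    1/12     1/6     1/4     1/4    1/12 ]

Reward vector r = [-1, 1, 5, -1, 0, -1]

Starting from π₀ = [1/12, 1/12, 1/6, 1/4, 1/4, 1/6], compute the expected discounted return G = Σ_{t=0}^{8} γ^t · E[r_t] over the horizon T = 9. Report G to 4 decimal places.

G = 1.8665

t=0: π = [0.0833, 0.0833, 0.1667, 0.2500, 0.2500, 0.1667], E[r] = 0.4167, γ^t·E[r] = 0.416667, running G = 0.416667
t=1: π = [0.1528, 0.1528, 0.1389, 0.1944, 0.2083, 0.1528], E[r] = 0.3472, γ^t·E[r] = 0.312500, running G = 0.729167
t=2: π = [0.1701, 0.1481, 0.1296, 0.1968, 0.2014, 0.1539], E[r] = 0.2755, γ^t·E[r] = 0.223125, running G = 0.952292
t=3: π = [0.1726, 0.1449, 0.1293, 0.1974, 0.2019, 0.1538], E[r] = 0.2677, γ^t·E[r] = 0.195117, running G = 1.147409
t=4: π = [0.1729, 0.1446, 0.1294, 0.1972, 0.2020, 0.1538], E[r] = 0.2677, γ^t·E[r] = 0.175627, running G = 1.323035
t=5: π = [0.1730, 0.1446, 0.1294, 0.1972, 0.2020, 0.1538], E[r] = 0.2676, γ^t·E[r] = 0.158039, running G = 1.481074
t=6: π = [0.1730, 0.1446, 0.1294, 0.1972, 0.2020, 0.1538], E[r] = 0.2676, γ^t·E[r] = 0.142213, running G = 1.623288
t=7: π = [0.1730, 0.1446, 0.1294, 0.1972, 0.2020, 0.1538], E[r] = 0.2676, γ^t·E[r] = 0.127988, running G = 1.751276
t=8: π = [0.1730, 0.1446, 0.1294, 0.1972, 0.2020, 0.1538], E[r] = 0.2676, γ^t·E[r] = 0.115189, running G = 1.866465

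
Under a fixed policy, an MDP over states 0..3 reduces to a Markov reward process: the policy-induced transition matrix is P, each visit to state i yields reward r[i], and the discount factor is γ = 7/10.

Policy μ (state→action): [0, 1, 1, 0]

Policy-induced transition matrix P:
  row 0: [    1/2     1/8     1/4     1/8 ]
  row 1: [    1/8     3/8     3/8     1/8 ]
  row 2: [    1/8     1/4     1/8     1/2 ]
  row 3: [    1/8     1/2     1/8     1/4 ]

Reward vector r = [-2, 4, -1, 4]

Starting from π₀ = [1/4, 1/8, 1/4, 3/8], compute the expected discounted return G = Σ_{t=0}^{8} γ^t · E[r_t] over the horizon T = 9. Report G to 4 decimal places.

G = 4.8991

t=0: π = [0.2500, 0.1250, 0.2500, 0.3750], E[r] = 1.2500, γ^t·E[r] = 1.250000, running G = 1.250000
t=1: π = [0.2188, 0.3281, 0.1875, 0.2656], E[r] = 1.7500, γ^t·E[r] = 1.225000, running G = 2.475000
t=2: π = [0.2070, 0.3301, 0.2344, 0.2285], E[r] = 1.5859, γ^t·E[r] = 0.777109, running G = 3.252109
t=3: π = [0.2026, 0.3225, 0.2334, 0.2415], E[r] = 1.6172, γ^t·E[r] = 0.554695, running G = 3.806805
t=4: π = [0.2010, 0.3253, 0.2310, 0.2427], E[r] = 1.6393, γ^t·E[r] = 0.393592, running G = 4.200396
t=5: π = [0.2004, 0.3262, 0.2315, 0.2419], E[r] = 1.6405, γ^t·E[r] = 0.275714, running G = 4.476111
t=6: π = [0.2001, 0.3262, 0.2316, 0.2420], E[r] = 1.6412, γ^t·E[r] = 0.193080, running G = 4.669191
t=7: π = [0.2001, 0.3263, 0.2316, 0.2421], E[r] = 1.6418, γ^t·E[r] = 0.135212, running G = 4.804403
t=8: π = [0.2000, 0.3263, 0.2316, 0.2421], E[r] = 1.6420, γ^t·E[r] = 0.094659, running G = 4.899061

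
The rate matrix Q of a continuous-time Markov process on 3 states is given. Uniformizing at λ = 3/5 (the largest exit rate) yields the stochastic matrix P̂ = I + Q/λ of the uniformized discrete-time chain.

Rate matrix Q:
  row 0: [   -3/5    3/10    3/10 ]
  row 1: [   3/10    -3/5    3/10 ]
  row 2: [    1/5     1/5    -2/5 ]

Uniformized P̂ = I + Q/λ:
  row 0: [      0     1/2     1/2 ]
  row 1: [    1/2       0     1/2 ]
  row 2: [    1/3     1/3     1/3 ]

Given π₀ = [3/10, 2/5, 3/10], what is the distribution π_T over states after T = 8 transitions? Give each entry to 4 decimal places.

π = [0.2855, 0.2859, 0.4286]

t=0: π = [0.3000, 0.4000, 0.3000]
t=1: π = [0.3000, 0.2500, 0.4500]
t=2: π = [0.2750, 0.3000, 0.4250]
t=3: π = [0.2917, 0.2792, 0.4292]
t=4: π = [0.2826, 0.2889, 0.4285]
t=5: π = [0.2873, 0.2841, 0.4286]
t=6: π = [0.2849, 0.2865, 0.4286]
t=7: π = [0.2861, 0.2853, 0.4286]
t=8: π = [0.2855, 0.2859, 0.4286]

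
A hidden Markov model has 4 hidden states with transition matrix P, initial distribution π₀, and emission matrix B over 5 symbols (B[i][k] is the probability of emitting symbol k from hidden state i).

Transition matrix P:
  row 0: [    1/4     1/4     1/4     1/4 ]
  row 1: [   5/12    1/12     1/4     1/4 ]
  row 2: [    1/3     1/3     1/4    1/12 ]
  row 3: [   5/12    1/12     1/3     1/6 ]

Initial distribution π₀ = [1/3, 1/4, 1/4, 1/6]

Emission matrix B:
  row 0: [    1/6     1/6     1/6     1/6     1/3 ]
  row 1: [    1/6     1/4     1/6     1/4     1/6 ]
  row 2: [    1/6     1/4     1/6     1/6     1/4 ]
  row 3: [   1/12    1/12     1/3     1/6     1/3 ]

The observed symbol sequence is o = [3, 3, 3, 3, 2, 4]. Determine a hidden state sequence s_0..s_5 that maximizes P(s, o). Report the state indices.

t=0: δ = [5.556e-02, 6.250e-02, 4.167e-02, 2.778e-02]  (obs o_0=3)
t=1: δ = [4.340e-03, 3.472e-03, 2.604e-03, 2.604e-03]  ψ = [1, 0, 1, 1]  (obs o_1=3)
t=2: δ = [2.411e-04, 2.713e-04, 1.808e-04, 1.808e-04]  ψ = [1, 0, 0, 0]  (obs o_2=3)
t=3: δ = [1.884e-05, 1.507e-05, 1.130e-05, 1.130e-05]  ψ = [1, 0, 1, 1]  (obs o_3=3)
t=4: δ = [1.047e-06, 7.849e-07, 7.849e-07, 1.570e-06]  ψ = [1, 0, 0, 0]  (obs o_4=2)
t=5: δ = [2.180e-07, 4.361e-08, 1.308e-07, 8.721e-08]  ψ = [3, 0, 3, 0]  (obs o_5=4)
backtrack: best end state = 0; path = [1, 0, 1, 0, 3, 0]

path = [1, 0, 1, 0, 3, 0]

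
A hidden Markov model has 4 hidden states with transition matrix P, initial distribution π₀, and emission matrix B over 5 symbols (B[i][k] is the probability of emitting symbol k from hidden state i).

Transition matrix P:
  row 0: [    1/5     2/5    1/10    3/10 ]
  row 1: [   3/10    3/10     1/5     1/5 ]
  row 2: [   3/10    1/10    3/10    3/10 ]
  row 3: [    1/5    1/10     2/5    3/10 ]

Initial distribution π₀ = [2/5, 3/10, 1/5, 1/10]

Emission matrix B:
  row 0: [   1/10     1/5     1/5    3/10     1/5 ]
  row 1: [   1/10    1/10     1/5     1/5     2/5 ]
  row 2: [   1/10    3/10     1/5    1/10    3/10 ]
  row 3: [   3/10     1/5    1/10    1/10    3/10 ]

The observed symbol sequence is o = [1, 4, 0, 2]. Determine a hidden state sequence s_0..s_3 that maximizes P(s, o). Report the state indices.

t=0: δ = [8.000e-02, 3.000e-02, 6.000e-02, 2.000e-02]  (obs o_0=1)
t=1: δ = [3.600e-03, 1.280e-02, 5.400e-03, 7.200e-03]  ψ = [2, 0, 2, 0]  (obs o_1=4)
t=2: δ = [3.840e-04, 3.840e-04, 2.880e-04, 7.680e-04]  ψ = [1, 1, 3, 1]  (obs o_2=0)
t=3: δ = [3.072e-05, 3.072e-05, 6.144e-05, 2.304e-05]  ψ = [3, 0, 3, 3]  (obs o_3=2)
backtrack: best end state = 2; path = [0, 1, 3, 2]

path = [0, 1, 3, 2]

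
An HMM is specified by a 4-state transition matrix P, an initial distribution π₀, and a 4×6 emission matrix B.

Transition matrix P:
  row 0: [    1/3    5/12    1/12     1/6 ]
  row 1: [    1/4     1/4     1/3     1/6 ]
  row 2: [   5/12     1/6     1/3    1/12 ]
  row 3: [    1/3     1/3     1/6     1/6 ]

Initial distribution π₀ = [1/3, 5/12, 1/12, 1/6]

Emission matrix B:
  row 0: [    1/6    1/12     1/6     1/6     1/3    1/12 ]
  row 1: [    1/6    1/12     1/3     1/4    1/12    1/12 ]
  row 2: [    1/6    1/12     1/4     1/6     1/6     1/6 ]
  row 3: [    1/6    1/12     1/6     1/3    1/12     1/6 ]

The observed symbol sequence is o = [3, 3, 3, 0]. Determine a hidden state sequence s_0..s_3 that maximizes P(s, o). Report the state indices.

path = [1, 2, 0, 1]

t=0: δ = [5.556e-02, 1.042e-01, 1.389e-02, 5.556e-02]  (obs o_0=3)
t=1: δ = [4.340e-03, 6.510e-03, 5.787e-03, 5.787e-03]  ψ = [1, 1, 1, 1]  (obs o_1=3)
t=2: δ = [4.019e-04, 4.823e-04, 3.617e-04, 3.617e-04]  ψ = [2, 3, 1, 1]  (obs o_2=3)
t=3: δ = [2.512e-05, 2.791e-05, 2.679e-05, 1.340e-05]  ψ = [2, 0, 1, 1]  (obs o_3=0)
backtrack: best end state = 1; path = [1, 2, 0, 1]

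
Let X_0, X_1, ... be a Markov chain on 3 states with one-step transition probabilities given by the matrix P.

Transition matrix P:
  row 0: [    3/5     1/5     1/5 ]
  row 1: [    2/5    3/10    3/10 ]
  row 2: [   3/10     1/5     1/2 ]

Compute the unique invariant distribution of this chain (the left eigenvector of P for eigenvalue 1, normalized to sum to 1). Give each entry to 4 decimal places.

π = [0.4603, 0.2222, 0.3175]

Balance equations π_j = Σ_i π_i·P[i][j]:
  π_0 = 3/5·π_0 + 2/5·π_1 + 3/10·π_2
  π_1 = 1/5·π_0 + 3/10·π_1 + 1/5·π_2
  normalize: π_0 + π_1 + π_2 = 1
Solving the linear system gives exactly π = [29/63, 2/9, 20/63].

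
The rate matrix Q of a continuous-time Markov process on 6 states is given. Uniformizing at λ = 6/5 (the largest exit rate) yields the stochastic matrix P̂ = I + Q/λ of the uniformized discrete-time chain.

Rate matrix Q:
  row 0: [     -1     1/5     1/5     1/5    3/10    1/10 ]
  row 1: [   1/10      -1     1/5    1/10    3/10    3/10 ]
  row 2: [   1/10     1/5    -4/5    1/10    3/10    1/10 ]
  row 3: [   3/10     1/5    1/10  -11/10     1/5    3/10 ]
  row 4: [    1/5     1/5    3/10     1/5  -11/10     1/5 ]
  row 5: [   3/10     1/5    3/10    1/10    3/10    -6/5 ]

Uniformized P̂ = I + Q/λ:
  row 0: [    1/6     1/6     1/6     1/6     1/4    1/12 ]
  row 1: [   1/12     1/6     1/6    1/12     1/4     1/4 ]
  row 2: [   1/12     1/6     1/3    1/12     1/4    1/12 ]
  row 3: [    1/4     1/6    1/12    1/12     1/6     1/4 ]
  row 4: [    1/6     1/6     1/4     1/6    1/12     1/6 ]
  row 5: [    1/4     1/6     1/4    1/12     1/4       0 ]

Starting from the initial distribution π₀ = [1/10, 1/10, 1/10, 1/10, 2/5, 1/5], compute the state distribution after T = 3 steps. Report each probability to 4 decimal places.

π = [0.1552, 0.1667, 0.2227, 0.1138, 0.2056, 0.1361]

t=0: π = [0.1000, 0.1000, 0.1000, 0.1000, 0.4000, 0.2000]
t=1: π = [0.1750, 0.1667, 0.2250, 0.1250, 0.1750, 0.1333]
t=2: π = [0.1556, 0.1667, 0.2194, 0.1125, 0.2104, 0.1354]
t=3: π = [0.1552, 0.1667, 0.2227, 0.1138, 0.2056, 0.1361]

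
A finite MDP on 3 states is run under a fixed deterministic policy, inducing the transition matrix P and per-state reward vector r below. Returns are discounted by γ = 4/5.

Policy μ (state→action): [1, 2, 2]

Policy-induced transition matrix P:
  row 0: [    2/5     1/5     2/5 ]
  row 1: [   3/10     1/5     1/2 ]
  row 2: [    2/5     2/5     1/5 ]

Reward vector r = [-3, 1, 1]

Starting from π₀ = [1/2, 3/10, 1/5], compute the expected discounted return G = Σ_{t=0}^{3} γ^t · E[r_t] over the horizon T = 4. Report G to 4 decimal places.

t=0: π = [0.5000, 0.3000, 0.2000], E[r] = -1.0000, γ^t·E[r] = -1.000000, running G = -1.000000
t=1: π = [0.3700, 0.2400, 0.3900], E[r] = -0.4800, γ^t·E[r] = -0.384000, running G = -1.384000
t=2: π = [0.3760, 0.2780, 0.3460], E[r] = -0.5040, γ^t·E[r] = -0.322560, running G = -1.706560
t=3: π = [0.3722, 0.2692, 0.3586], E[r] = -0.4888, γ^t·E[r] = -0.250266, running G = -1.956826

G = -1.9568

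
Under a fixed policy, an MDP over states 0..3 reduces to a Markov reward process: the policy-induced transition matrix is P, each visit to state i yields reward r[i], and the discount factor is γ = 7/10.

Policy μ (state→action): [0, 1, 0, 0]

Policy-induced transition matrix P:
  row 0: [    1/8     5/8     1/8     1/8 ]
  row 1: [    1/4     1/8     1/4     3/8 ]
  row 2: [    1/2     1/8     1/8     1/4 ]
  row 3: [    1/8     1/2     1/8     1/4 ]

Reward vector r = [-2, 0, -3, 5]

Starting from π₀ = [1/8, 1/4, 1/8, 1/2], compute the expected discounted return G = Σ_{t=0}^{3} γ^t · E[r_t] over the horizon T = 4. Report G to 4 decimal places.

G = 2.4996

t=0: π = [0.1250, 0.2500, 0.1250, 0.5000], E[r] = 1.8750, γ^t·E[r] = 1.875000, running G = 1.875000
t=1: π = [0.2031, 0.3750, 0.1563, 0.2656], E[r] = 0.4531, γ^t·E[r] = 0.317188, running G = 2.192188
t=2: π = [0.2305, 0.3262, 0.1719, 0.2715], E[r] = 0.3809, γ^t·E[r] = 0.186621, running G = 2.378809
t=3: π = [0.2302, 0.3420, 0.1658, 0.2620], E[r] = 0.3521, γ^t·E[r] = 0.120753, running G = 2.499562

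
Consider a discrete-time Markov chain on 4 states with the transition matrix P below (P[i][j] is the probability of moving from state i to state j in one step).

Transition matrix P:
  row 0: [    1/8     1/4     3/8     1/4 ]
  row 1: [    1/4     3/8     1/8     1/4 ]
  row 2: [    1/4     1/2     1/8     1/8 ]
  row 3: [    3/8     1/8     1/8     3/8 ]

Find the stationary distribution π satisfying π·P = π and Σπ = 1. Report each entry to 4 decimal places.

π = [0.2510, 0.3024, 0.1877, 0.2589]

Balance equations π_j = Σ_i π_i·P[i][j]:
  π_0 = 1/8·π_0 + 1/4·π_1 + 1/4·π_2 + 3/8·π_3
  π_1 = 1/4·π_0 + 3/8·π_1 + 1/2·π_2 + 1/8·π_3
  π_2 = 3/8·π_0 + 1/8·π_1 + 1/8·π_2 + 1/8·π_3
  normalize: π_0 + π_1 + π_2 + π_3 = 1
Solving the linear system gives exactly π = [127/506, 153/506, 95/506, 131/506].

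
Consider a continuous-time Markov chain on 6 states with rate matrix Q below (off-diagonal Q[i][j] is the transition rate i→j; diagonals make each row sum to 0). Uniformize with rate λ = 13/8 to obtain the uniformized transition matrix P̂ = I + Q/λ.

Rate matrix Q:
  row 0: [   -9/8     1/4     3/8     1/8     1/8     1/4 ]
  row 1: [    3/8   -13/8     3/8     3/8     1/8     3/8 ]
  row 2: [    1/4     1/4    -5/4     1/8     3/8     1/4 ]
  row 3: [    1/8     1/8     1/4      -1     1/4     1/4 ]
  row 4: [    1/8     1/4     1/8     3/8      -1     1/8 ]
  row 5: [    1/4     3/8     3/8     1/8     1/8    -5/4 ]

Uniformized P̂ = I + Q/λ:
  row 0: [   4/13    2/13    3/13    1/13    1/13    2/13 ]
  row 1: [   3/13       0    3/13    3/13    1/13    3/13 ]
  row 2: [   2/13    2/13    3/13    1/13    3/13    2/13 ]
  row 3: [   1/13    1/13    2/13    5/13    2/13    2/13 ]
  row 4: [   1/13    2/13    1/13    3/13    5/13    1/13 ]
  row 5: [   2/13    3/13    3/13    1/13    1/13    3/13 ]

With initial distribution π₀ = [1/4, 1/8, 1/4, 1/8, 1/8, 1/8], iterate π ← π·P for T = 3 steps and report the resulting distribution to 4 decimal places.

π = [0.1638, 0.1328, 0.1915, 0.1760, 0.1722, 0.1637]

t=0: π = [0.2500, 0.1250, 0.2500, 0.1250, 0.1250, 0.1250]
t=1: π = [0.1827, 0.1346, 0.2019, 0.1538, 0.1635, 0.1635]
t=2: π = [0.1679, 0.1339, 0.1938, 0.1701, 0.1701, 0.1642]
t=3: π = [0.1638, 0.1328, 0.1915, 0.1760, 0.1722, 0.1637]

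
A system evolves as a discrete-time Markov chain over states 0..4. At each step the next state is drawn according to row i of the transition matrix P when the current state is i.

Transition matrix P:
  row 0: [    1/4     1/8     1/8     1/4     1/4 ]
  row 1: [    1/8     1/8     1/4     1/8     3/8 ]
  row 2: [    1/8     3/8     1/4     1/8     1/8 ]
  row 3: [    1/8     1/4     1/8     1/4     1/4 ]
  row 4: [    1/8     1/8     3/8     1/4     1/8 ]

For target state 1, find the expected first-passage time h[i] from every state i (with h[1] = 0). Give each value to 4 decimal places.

First-step conditioning: h[1] = 0; for i ≠ 1, h[i] = 1 + Σ_k P[i][k]·h[k].
  h[0] = 1 + 1/4·h[0] + 1/8·h[2] + 1/4·h[3] + 1/4·h[4]
  h[2] = 1 + 1/8·h[0] + 1/4·h[2] + 1/8·h[3] + 1/8·h[4]
  h[3] = 1 + 1/8·h[0] + 1/8·h[2] + 1/4·h[3] + 1/4·h[4]
  h[4] = 1 + 1/8·h[0] + 3/8·h[2] + 1/4·h[3] + 1/8·h[4]
Solving the 4×4 linear system over states ≠ 1 gives exactly h = [64/13, 0, 616/169, 56/13, 784/169] (h[1] = 0 is the target).

h = [4.9231, 0.0000, 3.6450, 4.3077, 4.6391]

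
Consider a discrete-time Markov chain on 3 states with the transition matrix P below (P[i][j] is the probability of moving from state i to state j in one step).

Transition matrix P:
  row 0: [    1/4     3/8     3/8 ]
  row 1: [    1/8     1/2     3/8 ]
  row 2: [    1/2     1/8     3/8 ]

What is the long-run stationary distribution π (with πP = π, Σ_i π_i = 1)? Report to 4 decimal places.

Balance equations π_j = Σ_i π_i·P[i][j]:
  π_0 = 1/4·π_0 + 1/8·π_1 + 1/2·π_2
  π_1 = 3/8·π_0 + 1/2·π_1 + 1/8·π_2
  normalize: π_0 + π_1 + π_2 = 1
Solving the linear system gives exactly π = [17/56, 9/28, 3/8].

π = [0.3036, 0.3214, 0.3750]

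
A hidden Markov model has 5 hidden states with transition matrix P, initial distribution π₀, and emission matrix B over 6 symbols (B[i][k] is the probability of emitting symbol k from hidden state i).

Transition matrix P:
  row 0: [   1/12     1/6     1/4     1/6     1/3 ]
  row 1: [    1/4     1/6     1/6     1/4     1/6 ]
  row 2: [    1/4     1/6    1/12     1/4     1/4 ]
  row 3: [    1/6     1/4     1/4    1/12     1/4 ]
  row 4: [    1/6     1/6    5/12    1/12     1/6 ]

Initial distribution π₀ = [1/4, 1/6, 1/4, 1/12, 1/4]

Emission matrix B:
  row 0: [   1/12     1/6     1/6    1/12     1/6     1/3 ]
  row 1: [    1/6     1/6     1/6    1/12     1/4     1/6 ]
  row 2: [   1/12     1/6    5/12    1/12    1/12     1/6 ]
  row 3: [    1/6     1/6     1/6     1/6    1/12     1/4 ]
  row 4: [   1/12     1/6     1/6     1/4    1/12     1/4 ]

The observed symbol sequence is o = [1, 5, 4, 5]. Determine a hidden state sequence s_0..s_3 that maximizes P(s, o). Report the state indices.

path = [2, 3, 1, 0]

t=0: δ = [4.167e-02, 2.778e-02, 4.167e-02, 1.389e-02, 4.167e-02]  (obs o_0=1)
t=1: δ = [3.472e-03, 1.157e-03, 2.894e-03, 2.604e-03, 3.472e-03]  ψ = [2, 0, 4, 2, 0]  (obs o_1=5)
t=2: δ = [1.206e-04, 1.628e-04, 1.206e-04, 6.028e-05, 9.645e-05]  ψ = [2, 3, 4, 2, 0]  (obs o_2=4)
t=3: δ = [1.356e-05, 4.521e-06, 6.698e-06, 1.017e-05, 1.005e-05]  ψ = [1, 1, 4, 1, 0]  (obs o_3=5)
backtrack: best end state = 0; path = [2, 3, 1, 0]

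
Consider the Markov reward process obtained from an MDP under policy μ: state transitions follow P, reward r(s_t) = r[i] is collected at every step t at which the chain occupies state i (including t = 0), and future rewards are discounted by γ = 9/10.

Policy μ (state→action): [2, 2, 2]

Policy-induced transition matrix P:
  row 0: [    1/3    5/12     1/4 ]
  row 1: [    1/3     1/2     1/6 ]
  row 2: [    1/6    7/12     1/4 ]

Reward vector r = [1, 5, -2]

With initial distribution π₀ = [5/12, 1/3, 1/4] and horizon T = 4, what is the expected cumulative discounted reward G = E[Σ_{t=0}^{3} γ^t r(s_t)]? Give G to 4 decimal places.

G = 7.2447

t=0: π = [0.4167, 0.3333, 0.2500], E[r] = 1.5833, γ^t·E[r] = 1.583333, running G = 1.583333
t=1: π = [0.2917, 0.4861, 0.2222], E[r] = 2.2778, γ^t·E[r] = 2.050000, running G = 3.633333
t=2: π = [0.2963, 0.4942, 0.2095], E[r] = 2.3484, γ^t·E[r] = 1.902188, running G = 5.535521
t=3: π = [0.2984, 0.4928, 0.2088], E[r] = 2.3446, γ^t·E[r] = 1.709227, running G = 7.244747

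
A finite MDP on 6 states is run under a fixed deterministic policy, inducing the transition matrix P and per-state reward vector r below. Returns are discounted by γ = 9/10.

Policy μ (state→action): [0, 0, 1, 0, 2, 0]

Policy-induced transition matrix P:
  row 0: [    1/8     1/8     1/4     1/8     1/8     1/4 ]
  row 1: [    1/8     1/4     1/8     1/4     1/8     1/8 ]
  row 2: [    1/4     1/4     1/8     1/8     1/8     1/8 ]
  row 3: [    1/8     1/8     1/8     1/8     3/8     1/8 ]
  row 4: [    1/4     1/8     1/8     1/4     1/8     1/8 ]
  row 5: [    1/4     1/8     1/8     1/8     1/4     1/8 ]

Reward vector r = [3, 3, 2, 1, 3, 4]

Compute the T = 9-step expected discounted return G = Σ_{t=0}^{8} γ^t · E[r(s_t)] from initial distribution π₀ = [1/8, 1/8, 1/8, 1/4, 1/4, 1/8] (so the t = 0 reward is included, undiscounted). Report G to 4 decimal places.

G = 16.1405

t=0: π = [0.1250, 0.1250, 0.1250, 0.2500, 0.2500, 0.1250], E[r] = 2.5000, γ^t·E[r] = 2.500000, running G = 2.500000
t=1: π = [0.1875, 0.1563, 0.1406, 0.1719, 0.2031, 0.1406], E[r] = 2.6563, γ^t·E[r] = 2.390625, running G = 4.890625
t=2: π = [0.1855, 0.1621, 0.1484, 0.1699, 0.1855, 0.1484], E[r] = 2.6602, γ^t·E[r] = 2.154727, running G = 7.045352
t=3: π = [0.1853, 0.1638, 0.1482, 0.1685, 0.1860, 0.1482], E[r] = 2.6631, γ^t·E[r] = 1.941390, running G = 8.986741
t=4: π = [0.1853, 0.1640, 0.1482, 0.1687, 0.1856, 0.1482], E[r] = 2.6625, γ^t·E[r] = 1.746890, running G = 10.733631
t=5: π = [0.1852, 0.1640, 0.1482, 0.1687, 0.1857, 0.1482], E[r] = 2.6626, γ^t·E[r] = 1.572233, running G = 12.305864
t=6: π = [0.1853, 0.1640, 0.1482, 0.1687, 0.1857, 0.1482], E[r] = 2.6626, γ^t·E[r] = 1.414998, running G = 13.720863
t=7: π = [0.1853, 0.1640, 0.1482, 0.1687, 0.1857, 0.1482], E[r] = 2.6626, γ^t·E[r] = 1.273499, running G = 14.994362
t=8: π = [0.1853, 0.1640, 0.1482, 0.1687, 0.1857, 0.1482], E[r] = 2.6626, γ^t·E[r] = 1.146149, running G = 16.140511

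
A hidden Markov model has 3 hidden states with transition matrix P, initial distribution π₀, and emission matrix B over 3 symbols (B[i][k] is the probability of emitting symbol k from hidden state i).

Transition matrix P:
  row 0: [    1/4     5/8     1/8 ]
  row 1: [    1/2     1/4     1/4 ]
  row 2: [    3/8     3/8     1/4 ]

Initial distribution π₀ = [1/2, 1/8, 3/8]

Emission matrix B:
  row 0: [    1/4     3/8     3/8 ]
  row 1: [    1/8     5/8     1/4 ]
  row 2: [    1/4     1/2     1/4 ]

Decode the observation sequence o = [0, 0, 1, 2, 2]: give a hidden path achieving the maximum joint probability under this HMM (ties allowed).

t=0: δ = [1.250e-01, 1.562e-02, 9.375e-02]  (obs o_0=0)
t=1: δ = [8.789e-03, 9.766e-03, 5.859e-03]  ψ = [2, 0, 2]  (obs o_1=0)
t=2: δ = [1.831e-03, 3.433e-03, 1.221e-03]  ψ = [1, 0, 1]  (obs o_2=1)
t=3: δ = [6.437e-04, 2.861e-04, 2.146e-04]  ψ = [1, 0, 1]  (obs o_3=2)
t=4: δ = [6.035e-05, 1.006e-04, 2.012e-05]  ψ = [0, 0, 0]  (obs o_4=2)
backtrack: best end state = 1; path = [2, 0, 1, 0, 1]

path = [2, 0, 1, 0, 1]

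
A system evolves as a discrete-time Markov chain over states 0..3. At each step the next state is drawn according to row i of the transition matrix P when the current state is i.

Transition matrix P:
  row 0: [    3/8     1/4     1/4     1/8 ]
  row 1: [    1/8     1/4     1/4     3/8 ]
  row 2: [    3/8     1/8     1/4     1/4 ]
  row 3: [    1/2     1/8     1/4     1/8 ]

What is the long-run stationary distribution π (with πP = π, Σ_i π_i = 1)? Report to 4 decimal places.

π = [0.3523, 0.1932, 0.2500, 0.2045]

Balance equations π_j = Σ_i π_i·P[i][j]:
  π_0 = 3/8·π_0 + 1/8·π_1 + 3/8·π_2 + 1/2·π_3
  π_1 = 1/4·π_0 + 1/4·π_1 + 1/8·π_2 + 1/8·π_3
  π_2 = 1/4·π_0 + 1/4·π_1 + 1/4·π_2 + 1/4·π_3
  normalize: π_0 + π_1 + π_2 + π_3 = 1
Solving the linear system gives exactly π = [31/88, 17/88, 1/4, 9/44].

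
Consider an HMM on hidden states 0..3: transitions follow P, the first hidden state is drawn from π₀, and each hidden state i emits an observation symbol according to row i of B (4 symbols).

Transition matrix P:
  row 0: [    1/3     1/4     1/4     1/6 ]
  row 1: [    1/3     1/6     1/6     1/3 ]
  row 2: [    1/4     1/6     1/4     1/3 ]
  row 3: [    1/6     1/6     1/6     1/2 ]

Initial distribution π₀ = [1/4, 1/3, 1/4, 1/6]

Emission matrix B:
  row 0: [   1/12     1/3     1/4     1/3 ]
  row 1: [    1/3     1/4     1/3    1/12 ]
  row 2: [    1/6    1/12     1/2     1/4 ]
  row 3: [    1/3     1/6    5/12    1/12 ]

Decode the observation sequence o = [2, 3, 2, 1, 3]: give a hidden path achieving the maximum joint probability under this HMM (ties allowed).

t=0: δ = [6.250e-02, 1.111e-01, 1.250e-01, 6.944e-02]  (obs o_0=2)
t=1: δ = [1.235e-02, 1.736e-03, 7.812e-03, 3.472e-03]  ψ = [1, 2, 2, 2]  (obs o_1=3)
t=2: δ = [1.029e-03, 1.029e-03, 1.543e-03, 1.085e-03]  ψ = [0, 0, 0, 2]  (obs o_2=2)
t=3: δ = [1.286e-04, 6.430e-05, 3.215e-05, 9.042e-05]  ψ = [2, 0, 2, 3]  (obs o_3=1)
t=4: δ = [1.429e-05, 2.679e-06, 8.038e-06, 3.768e-06]  ψ = [0, 0, 0, 3]  (obs o_4=3)
backtrack: best end state = 0; path = [1, 0, 2, 0, 0]

path = [1, 0, 2, 0, 0]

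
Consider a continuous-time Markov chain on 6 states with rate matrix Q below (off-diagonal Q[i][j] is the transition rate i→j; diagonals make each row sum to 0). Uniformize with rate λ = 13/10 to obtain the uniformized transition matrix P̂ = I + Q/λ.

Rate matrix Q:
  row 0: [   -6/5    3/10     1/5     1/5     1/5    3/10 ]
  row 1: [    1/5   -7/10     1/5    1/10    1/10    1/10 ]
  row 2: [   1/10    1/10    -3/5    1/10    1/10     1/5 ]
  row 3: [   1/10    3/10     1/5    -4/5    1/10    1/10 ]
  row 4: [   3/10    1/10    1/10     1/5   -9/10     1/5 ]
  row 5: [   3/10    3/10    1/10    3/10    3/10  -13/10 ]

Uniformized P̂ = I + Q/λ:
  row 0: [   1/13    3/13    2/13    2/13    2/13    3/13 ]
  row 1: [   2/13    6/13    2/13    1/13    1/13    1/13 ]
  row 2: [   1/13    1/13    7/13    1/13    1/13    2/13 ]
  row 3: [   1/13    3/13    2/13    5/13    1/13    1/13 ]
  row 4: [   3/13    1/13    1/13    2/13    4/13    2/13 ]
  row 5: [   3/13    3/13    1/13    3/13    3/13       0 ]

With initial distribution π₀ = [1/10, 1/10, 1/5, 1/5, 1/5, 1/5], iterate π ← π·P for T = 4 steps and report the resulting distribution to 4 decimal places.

π = [0.1334, 0.2289, 0.2169, 0.1681, 0.1369, 0.1158]

t=0: π = [0.1000, 0.1000, 0.2000, 0.2000, 0.2000, 0.2000]
t=1: π = [0.1462, 0.1923, 0.2000, 0.1923, 0.1615, 0.1077]
t=2: π = [0.1331, 0.2195, 0.2101, 0.1763, 0.1420, 0.1189]
t=3: π = [0.1340, 0.2273, 0.2146, 0.1706, 0.1382, 0.1153]
t=4: π = [0.1334, 0.2289, 0.2169, 0.1681, 0.1369, 0.1158]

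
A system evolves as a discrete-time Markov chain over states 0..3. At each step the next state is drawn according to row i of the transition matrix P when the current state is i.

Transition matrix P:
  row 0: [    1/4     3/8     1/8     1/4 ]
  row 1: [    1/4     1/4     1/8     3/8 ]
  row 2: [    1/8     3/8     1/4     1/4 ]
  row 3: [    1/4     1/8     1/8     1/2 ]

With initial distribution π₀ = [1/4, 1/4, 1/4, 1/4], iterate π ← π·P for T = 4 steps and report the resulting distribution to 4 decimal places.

π = [0.2321, 0.2501, 0.1429, 0.3749]

t=0: π = [0.2500, 0.2500, 0.2500, 0.2500]
t=1: π = [0.2188, 0.2813, 0.1563, 0.3438]
t=2: π = [0.2305, 0.2539, 0.1445, 0.3711]
t=3: π = [0.2319, 0.2505, 0.1431, 0.3745]
t=4: π = [0.2321, 0.2501, 0.1429, 0.3749]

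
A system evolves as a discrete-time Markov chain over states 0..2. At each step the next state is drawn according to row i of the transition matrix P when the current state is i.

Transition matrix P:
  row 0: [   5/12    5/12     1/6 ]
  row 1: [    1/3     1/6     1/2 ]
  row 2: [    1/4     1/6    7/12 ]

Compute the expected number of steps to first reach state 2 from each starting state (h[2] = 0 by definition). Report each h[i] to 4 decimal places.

h = [3.6000, 2.6400, 0.0000]

First-step conditioning: h[2] = 0; for i ≠ 2, h[i] = 1 + Σ_k P[i][k]·h[k].
  h[0] = 1 + 5/12·h[0] + 5/12·h[1]
  h[1] = 1 + 1/3·h[0] + 1/6·h[1]
Solving the 2×2 linear system over states ≠ 2 gives exactly h = [18/5, 66/25, 0] (h[2] = 0 is the target).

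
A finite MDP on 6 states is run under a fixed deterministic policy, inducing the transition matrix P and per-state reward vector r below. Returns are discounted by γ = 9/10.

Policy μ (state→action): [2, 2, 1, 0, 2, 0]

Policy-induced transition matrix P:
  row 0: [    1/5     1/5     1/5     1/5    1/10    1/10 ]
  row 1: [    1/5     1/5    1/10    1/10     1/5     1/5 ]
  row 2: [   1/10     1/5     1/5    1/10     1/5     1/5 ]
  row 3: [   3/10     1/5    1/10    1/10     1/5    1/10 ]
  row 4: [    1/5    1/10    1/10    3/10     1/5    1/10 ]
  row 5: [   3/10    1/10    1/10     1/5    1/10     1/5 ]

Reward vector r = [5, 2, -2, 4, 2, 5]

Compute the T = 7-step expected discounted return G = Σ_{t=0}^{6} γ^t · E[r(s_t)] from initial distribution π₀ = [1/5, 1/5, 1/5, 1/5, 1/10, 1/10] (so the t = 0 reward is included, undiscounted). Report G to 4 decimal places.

t=0: π = [0.2000, 0.2000, 0.2000, 0.2000, 0.1000, 0.1000], E[r] = 2.5000, γ^t·E[r] = 2.500000, running G = 2.500000
t=1: π = [0.2100, 0.1800, 0.1400, 0.1500, 0.1700, 0.1500], E[r] = 2.8200, γ^t·E[r] = 2.538000, running G = 5.038000
t=2: π = [0.2160, 0.1680, 0.1350, 0.1700, 0.1640, 0.1470], E[r] = 2.8890, γ^t·E[r] = 2.340090, running G = 7.378090
t=3: π = [0.2182, 0.1689, 0.1351, 0.1691, 0.1637, 0.1450], E[r] = 2.8874, γ^t·E[r] = 2.104915, running G = 9.483005
t=4: π = [0.2179, 0.1691, 0.1353, 0.1691, 0.1637, 0.1449], E[r] = 2.8852, γ^t·E[r] = 1.892980, running G = 11.375984
t=5: π = [0.2179, 0.1691, 0.1353, 0.1690, 0.1637, 0.1449], E[r] = 2.8851, γ^t·E[r] = 1.703645, running G = 13.079629
t=6: π = [0.2179, 0.1691, 0.1353, 0.1690, 0.1637, 0.1449], E[r] = 2.8852, γ^t·E[r] = 1.533304, running G = 14.612933

G = 14.6129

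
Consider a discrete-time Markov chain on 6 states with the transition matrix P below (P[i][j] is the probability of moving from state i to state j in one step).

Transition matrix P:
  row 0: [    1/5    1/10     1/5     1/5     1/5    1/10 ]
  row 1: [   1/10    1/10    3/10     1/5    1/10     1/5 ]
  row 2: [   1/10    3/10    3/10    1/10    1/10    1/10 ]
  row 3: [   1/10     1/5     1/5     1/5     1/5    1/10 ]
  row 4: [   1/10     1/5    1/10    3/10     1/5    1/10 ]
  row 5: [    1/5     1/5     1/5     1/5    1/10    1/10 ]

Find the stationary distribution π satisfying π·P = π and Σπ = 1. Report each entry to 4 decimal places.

Balance equations π_j = Σ_i π_i·P[i][j]:
  π_0 = 1/5·π_0 + 1/10·π_1 + 1/10·π_2 + 1/10·π_3 + 1/10·π_4 + 1/5·π_5
  π_1 = 1/10·π_0 + 1/10·π_1 + 3/10·π_2 + 1/5·π_3 + 1/5·π_4 + 1/5·π_5
  π_2 = 1/5·π_0 + 3/10·π_1 + 3/10·π_2 + 1/5·π_3 + 1/10·π_4 + 1/5·π_5
  π_3 = 1/5·π_0 + 1/5·π_1 + 1/10·π_2 + 1/5·π_3 + 3/10·π_4 + 1/5·π_5
  π_4 = 1/5·π_0 + 1/10·π_1 + 1/10·π_2 + 1/5·π_3 + 1/5·π_4 + 1/10·π_5
  normalize: π_0 + π_1 + π_2 + π_3 + π_4 + π_5 = 1
Solving the linear system gives exactly π = [10843/87200, 1667/8720, 19813/87200, 8367/43600, 117/800, 10387/87200].

π = [0.1243, 0.1912, 0.2272, 0.1919, 0.1463, 0.1191]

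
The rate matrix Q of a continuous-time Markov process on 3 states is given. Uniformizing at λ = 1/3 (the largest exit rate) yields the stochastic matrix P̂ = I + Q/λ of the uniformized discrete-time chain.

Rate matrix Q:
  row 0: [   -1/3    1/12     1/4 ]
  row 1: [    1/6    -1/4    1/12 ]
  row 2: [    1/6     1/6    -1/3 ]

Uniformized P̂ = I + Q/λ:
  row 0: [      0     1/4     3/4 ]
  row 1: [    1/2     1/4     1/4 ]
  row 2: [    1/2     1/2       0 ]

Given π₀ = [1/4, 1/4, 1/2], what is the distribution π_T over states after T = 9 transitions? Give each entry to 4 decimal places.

t=0: π = [0.2500, 0.2500, 0.5000]
t=1: π = [0.3750, 0.3750, 0.2500]
t=2: π = [0.3125, 0.3125, 0.3750]
t=3: π = [0.3438, 0.3438, 0.3125]
t=4: π = [0.3281, 0.3281, 0.3438]
t=5: π = [0.3359, 0.3359, 0.3281]
t=6: π = [0.3320, 0.3320, 0.3359]
t=7: π = [0.3340, 0.3340, 0.3320]
t=8: π = [0.3330, 0.3330, 0.3340]
t=9: π = [0.3335, 0.3335, 0.3330]

π = [0.3335, 0.3335, 0.3330]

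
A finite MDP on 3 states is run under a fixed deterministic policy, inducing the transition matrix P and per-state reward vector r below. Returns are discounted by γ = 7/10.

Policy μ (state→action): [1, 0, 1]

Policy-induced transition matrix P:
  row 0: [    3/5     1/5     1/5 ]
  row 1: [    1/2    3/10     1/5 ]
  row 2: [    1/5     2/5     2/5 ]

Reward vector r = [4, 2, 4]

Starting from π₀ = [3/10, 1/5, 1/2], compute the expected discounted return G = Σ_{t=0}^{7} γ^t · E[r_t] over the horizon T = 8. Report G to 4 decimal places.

G = 10.8993

t=0: π = [0.3000, 0.2000, 0.5000], E[r] = 3.6000, γ^t·E[r] = 3.600000, running G = 3.600000
t=1: π = [0.3800, 0.3200, 0.3000], E[r] = 3.3600, γ^t·E[r] = 2.352000, running G = 5.952000
t=2: π = [0.4480, 0.2920, 0.2600], E[r] = 3.4160, γ^t·E[r] = 1.673840, running G = 7.625840
t=3: π = [0.4668, 0.2812, 0.2520], E[r] = 3.4376, γ^t·E[r] = 1.179097, running G = 8.804937
t=4: π = [0.4711, 0.2785, 0.2504], E[r] = 3.4430, γ^t·E[r] = 0.826655, running G = 9.631591
t=5: π = [0.4720, 0.2779, 0.2501], E[r] = 3.4441, γ^t·E[r] = 0.578856, running G = 10.210447
t=6: π = [0.4722, 0.2778, 0.2500], E[r] = 3.4444, γ^t·E[r] = 0.405228, running G = 10.615675
t=7: π = [0.4722, 0.2778, 0.2500], E[r] = 3.4444, γ^t·E[r] = 0.283664, running G = 10.899339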